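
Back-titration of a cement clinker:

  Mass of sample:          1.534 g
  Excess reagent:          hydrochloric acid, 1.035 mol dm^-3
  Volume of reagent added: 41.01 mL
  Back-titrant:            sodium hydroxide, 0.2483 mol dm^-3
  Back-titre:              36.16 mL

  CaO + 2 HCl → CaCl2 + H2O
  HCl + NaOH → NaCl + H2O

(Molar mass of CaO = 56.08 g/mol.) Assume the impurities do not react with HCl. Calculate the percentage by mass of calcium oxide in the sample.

n(HCl) added = 0.04101 × 1.035 = 0.04245 mol
n(NaOH) used in back-titration = 0.03616 × 0.2483 = 8.979 × 10^-3 mol
n(HCl) left over = 8.979 × 10^-3 mol (1:1 ratio)
n(HCl) consumed by analyte = 0.04245 − 8.979 × 10^-3 = 0.03347 mol
From the 1:2 ratio, n(CaO) = 1/2 × 0.03347 = 0.01673 mol
mass of CaO = 0.01673 × 56.08 = 0.9384 g
% CaO = 0.9384 / 1.534 × 100 = 61.17 %

61.17 %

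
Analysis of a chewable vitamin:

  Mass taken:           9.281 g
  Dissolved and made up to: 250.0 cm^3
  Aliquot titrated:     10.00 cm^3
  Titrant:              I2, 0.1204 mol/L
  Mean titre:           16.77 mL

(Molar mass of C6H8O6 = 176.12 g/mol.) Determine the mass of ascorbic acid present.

C6H8O6 + I2 → C6H6O6 + 2 HI
n(I2) per titration = 0.01677 × 0.1204 = 2.019 × 10^-3 mol
n(C6H8O6) in each aliquot = 2.019 × 10^-3 mol (1:1 ratio)
n(C6H8O6) in the whole flask = 2.019 × 10^-3 × 250.0/10.00 = 0.05048 mol
mass of C6H8O6 = 0.05048 × 176.12 = 8.890 g

8.890 g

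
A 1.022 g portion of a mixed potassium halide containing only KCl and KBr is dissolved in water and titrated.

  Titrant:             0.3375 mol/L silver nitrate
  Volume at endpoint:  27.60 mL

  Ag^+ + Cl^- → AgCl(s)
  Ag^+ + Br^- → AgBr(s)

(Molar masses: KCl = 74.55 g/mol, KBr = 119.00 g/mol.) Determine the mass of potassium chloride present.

0.1450 g

n(AgNO3) = 0.02760 × 0.3375 = 9.315 × 10^-3 mol
Let x = n(KCl), y = n(KBr).
Titrant: 1x + 1y = 9.315 × 10^-3;  mass: 74.55x + 119.00y = 1.022
Solving, x = 1.946 × 10^-3 mol, y = 7.369 × 10^-3 mol
mass of KCl = 1.946 × 10^-3 × 74.55 = 0.1450 g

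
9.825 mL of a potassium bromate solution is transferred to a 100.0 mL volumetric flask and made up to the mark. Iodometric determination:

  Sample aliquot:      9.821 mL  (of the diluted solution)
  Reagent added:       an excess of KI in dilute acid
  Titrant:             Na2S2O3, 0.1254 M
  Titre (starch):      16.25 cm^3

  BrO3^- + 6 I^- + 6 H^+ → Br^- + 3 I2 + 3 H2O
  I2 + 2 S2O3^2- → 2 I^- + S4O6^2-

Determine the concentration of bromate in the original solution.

n(S2O3^2-) = 0.01625 × 0.1254 = 2.038 × 10^-3 mol
n(I2) = n(S2O3^2-)/2 = 1.019 × 10^-3 mol
From the 1:3 ratio, n(BrO3^-) in the aliquot = 1/3 × 1.019 × 10^-3 = 3.396 × 10^-4 mol
[BrO3^-]_dilute = 3.396 × 10^-4 / 0.009821 = 0.03458 mol/L
[BrO3^-]_original = 0.03458 × 100.0/9.825 = 0.3520 mol/L

0.3520 M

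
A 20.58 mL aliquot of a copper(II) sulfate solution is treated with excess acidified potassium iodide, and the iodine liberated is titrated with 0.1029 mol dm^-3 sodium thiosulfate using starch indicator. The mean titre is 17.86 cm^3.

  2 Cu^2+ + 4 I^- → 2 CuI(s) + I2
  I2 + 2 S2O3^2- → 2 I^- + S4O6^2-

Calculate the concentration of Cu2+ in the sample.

0.08930 mol/L

n(S2O3^2-) = 0.01786 × 0.1029 = 1.838 × 10^-3 mol
n(I2) = n(S2O3^2-)/2 = 9.189 × 10^-4 mol
From the 2:1 ratio, n(Cu2+) in the aliquot = 2/1 × 9.189 × 10^-4 = 1.838 × 10^-3 mol
[Cu2+] = 1.838 × 10^-3 / 0.02058 = 0.08930 mol/L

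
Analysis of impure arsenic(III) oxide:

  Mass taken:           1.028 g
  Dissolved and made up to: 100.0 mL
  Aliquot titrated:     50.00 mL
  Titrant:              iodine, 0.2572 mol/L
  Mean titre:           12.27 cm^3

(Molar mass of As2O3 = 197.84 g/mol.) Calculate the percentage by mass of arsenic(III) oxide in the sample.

60.73 %

As2O3 + 2 I2 + 2 H2O → As2O5 + 4 HI
n(I2) per titration = 0.01227 × 0.2572 = 3.156 × 10^-3 mol
From the 1:2 ratio, n(As2O3) in each aliquot = 1/2 × 3.156 × 10^-3 = 1.578 × 10^-3 mol
n(As2O3) in the whole flask = 1.578 × 10^-3 × 100.0/50.00 = 3.156 × 10^-3 mol
mass of As2O3 = 3.156 × 10^-3 × 197.84 = 0.6244 g
% As2O3 = 0.6244 / 1.028 × 100 = 60.73 %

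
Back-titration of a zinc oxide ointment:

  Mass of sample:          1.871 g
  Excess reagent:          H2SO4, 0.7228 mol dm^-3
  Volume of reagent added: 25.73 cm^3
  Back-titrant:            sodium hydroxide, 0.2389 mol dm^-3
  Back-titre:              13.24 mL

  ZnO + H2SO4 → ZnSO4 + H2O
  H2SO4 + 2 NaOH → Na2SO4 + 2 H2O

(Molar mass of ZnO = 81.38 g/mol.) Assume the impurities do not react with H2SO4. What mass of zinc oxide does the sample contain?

1.385 g

n(H2SO4) added = 0.02573 × 0.7228 = 0.01860 mol
n(NaOH) used in back-titration = 0.01324 × 0.2389 = 3.163 × 10^-3 mol
From the 1:2 ratio, n(H2SO4) left over = 1/2 × 3.163 × 10^-3 = 1.582 × 10^-3 mol
n(H2SO4) consumed by analyte = 0.01860 − 1.582 × 10^-3 = 0.01702 mol
n(ZnO) = 0.01702 mol (1:1 ratio)
mass of ZnO = 0.01702 × 81.38 = 1.385 g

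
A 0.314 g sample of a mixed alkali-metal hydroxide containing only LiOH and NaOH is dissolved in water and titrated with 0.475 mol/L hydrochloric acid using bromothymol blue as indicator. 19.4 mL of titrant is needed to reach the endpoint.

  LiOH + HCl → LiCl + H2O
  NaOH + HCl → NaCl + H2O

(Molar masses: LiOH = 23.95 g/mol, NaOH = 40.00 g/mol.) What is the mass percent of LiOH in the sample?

25.9 %

n(HCl) = 0.0194 × 0.475 = 9.21 × 10^-3 mol
Let x = n(LiOH), y = n(NaOH).
Titrant: 1x + 1y = 9.21 × 10^-3;  mass: 23.95x + 40.00y = 0.314
Solving, x = 3.40 × 10^-3 mol, y = 5.81 × 10^-3 mol
mass of LiOH = 3.40 × 10^-3 × 23.95 = 0.0815 g
% LiOH = 0.0815 / 0.314 × 100 = 25.9 %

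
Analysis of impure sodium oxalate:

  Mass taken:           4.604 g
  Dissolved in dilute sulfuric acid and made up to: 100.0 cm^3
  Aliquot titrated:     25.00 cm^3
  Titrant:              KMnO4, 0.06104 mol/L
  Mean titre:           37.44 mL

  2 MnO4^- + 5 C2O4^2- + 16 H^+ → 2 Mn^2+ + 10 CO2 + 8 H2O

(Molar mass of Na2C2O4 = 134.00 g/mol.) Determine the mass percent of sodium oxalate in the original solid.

66.52 %

n(KMnO4) per titration = 0.03744 × 0.06104 = 2.285 × 10^-3 mol
From the 5:2 ratio, n(Na2C2O4) in each aliquot = 5/2 × 2.285 × 10^-3 = 5.713 × 10^-3 mol
n(Na2C2O4) in the whole flask = 5.713 × 10^-3 × 100.0/25.00 = 0.02285 mol
mass of Na2C2O4 = 0.02285 × 134.00 = 3.062 g
% Na2C2O4 = 3.062 / 4.604 × 100 = 66.52 %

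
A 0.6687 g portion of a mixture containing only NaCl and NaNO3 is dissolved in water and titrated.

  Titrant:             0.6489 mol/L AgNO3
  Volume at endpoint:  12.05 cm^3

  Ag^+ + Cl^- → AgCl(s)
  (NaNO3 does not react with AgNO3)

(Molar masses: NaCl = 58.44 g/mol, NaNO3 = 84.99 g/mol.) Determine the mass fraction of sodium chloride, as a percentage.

n(AgNO3) = 0.01205 × 0.6489 = 7.819 × 10^-3 mol
Let x = n(NaCl), y = n(NaNO3).
Titrant: 1x = 7.819 × 10^-3;  mass: 58.44x + 84.99y = 0.6687
Solving, x = 7.819 × 10^-3 mol, y = 2.491 × 10^-3 mol
mass of NaCl = 7.819 × 10^-3 × 58.44 = 0.4570 g
% NaCl = 0.4570 / 0.6687 × 100 = 68.34 %

68.34 %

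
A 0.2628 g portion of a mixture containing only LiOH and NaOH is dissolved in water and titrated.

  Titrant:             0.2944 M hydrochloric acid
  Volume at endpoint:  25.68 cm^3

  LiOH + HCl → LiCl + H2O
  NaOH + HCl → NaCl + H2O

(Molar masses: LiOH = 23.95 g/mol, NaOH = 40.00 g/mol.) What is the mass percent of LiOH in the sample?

n(HCl) = 0.02568 × 0.2944 = 7.560 × 10^-3 mol
Let x = n(LiOH), y = n(NaOH).
Titrant: 1x + 1y = 7.560 × 10^-3;  mass: 23.95x + 40.00y = 0.2628
Solving, x = 2.468 × 10^-3 mol, y = 5.092 × 10^-3 mol
mass of LiOH = 2.468 × 10^-3 × 23.95 = 0.05910 g
% LiOH = 0.05910 / 0.2628 × 100 = 22.49 %

22.49 %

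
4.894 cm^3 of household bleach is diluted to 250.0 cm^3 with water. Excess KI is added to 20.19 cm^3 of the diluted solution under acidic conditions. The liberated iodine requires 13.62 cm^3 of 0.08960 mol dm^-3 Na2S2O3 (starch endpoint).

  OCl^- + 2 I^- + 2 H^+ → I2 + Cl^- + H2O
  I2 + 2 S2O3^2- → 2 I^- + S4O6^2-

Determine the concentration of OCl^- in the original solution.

1.544 mol/L

n(S2O3^2-) = 0.01362 × 0.08960 = 1.220 × 10^-3 mol
n(I2) = n(S2O3^2-)/2 = 6.102 × 10^-4 mol
n(OCl^-) in the aliquot = 6.102 × 10^-4 mol (1:1 ratio)
[OCl^-]_dilute = 6.102 × 10^-4 / 0.02019 = 0.03022 mol/L
[OCl^-]_original = 0.03022 × 250.0/4.894 = 1.544 mol/L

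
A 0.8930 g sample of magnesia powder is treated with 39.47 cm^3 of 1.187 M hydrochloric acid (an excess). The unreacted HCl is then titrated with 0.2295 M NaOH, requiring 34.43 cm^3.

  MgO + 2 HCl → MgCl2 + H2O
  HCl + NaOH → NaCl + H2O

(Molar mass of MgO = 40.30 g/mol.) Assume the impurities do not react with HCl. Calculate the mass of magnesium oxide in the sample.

0.7848 g

n(HCl) added = 0.03947 × 1.187 = 0.04685 mol
n(NaOH) used in back-titration = 0.03443 × 0.2295 = 7.902 × 10^-3 mol
n(HCl) left over = 7.902 × 10^-3 mol (1:1 ratio)
n(HCl) consumed by analyte = 0.04685 − 7.902 × 10^-3 = 0.03895 mol
From the 1:2 ratio, n(MgO) = 1/2 × 0.03895 = 0.01947 mol
mass of MgO = 0.01947 × 40.30 = 0.7848 g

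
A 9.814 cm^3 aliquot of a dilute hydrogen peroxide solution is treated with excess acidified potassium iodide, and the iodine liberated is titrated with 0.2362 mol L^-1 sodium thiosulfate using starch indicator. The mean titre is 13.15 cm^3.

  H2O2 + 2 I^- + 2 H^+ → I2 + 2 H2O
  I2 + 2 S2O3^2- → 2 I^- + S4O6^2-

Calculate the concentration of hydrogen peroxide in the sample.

0.1582 mol/L

n(S2O3^2-) = 0.01315 × 0.2362 = 3.106 × 10^-3 mol
n(I2) = n(S2O3^2-)/2 = 1.553 × 10^-3 mol
n(H2O2) in the aliquot = 1.553 × 10^-3 mol (1:1 ratio)
[H2O2] = 1.553 × 10^-3 / 0.009814 = 0.1582 mol/L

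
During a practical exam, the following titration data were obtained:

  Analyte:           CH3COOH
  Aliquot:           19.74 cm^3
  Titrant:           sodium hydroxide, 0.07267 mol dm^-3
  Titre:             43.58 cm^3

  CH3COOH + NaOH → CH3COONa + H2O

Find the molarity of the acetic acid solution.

0.1604 mol/L

n(NaOH) = 0.04358 L × 0.07267 mol/L = 3.167 × 10^-3 mol
n(CH3COOH) = 3.167 × 10^-3 mol (1:1 mole ratio)
[CH3COOH] = 3.167 × 10^-3 mol / 0.01974 L = 0.1604 mol/L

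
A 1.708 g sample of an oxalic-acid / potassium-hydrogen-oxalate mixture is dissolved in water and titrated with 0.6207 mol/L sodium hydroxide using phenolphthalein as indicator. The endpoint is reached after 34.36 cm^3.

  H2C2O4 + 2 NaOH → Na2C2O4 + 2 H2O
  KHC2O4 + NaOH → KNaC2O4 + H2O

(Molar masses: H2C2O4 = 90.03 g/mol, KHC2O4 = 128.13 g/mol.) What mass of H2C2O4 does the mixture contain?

n(NaOH) = 0.03436 × 0.6207 = 0.02133 mol
Let x = n(H2C2O4), y = n(KHC2O4).
Titrant: 2x + 1y = 0.02133;  mass: 90.03x + 128.13y = 1.708
Solving, x = 6.164 × 10^-3 mol, y = 8.999 × 10^-3 mol
mass of H2C2O4 = 6.164 × 10^-3 × 90.03 = 0.5550 g

0.5550 g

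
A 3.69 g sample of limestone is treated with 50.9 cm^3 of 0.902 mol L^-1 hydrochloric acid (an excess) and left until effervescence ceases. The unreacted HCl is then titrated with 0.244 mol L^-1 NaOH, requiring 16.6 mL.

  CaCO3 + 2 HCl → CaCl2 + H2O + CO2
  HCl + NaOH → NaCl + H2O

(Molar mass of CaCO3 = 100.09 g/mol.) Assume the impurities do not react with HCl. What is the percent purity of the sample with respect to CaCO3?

56.8 %

n(HCl) added = 0.0509 × 0.902 = 0.0459 mol
n(NaOH) used in back-titration = 0.0166 × 0.244 = 4.05 × 10^-3 mol
n(HCl) left over = 4.05 × 10^-3 mol (1:1 ratio)
n(HCl) consumed by analyte = 0.0459 − 4.05 × 10^-3 = 0.0419 mol
From the 1:2 ratio, n(CaCO3) = 1/2 × 0.0419 = 0.0209 mol
mass of CaCO3 = 0.0209 × 100.09 = 2.09 g
% CaCO3 = 2.09 / 3.69 × 100 = 56.8 %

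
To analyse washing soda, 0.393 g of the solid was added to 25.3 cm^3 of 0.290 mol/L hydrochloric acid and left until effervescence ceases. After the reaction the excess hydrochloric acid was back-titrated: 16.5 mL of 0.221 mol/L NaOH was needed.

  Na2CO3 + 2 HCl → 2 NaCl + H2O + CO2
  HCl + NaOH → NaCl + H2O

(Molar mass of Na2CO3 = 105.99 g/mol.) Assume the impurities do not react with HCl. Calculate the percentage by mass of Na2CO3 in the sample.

n(HCl) added = 0.0253 × 0.290 = 7.34 × 10^-3 mol
n(NaOH) used in back-titration = 0.0165 × 0.221 = 3.65 × 10^-3 mol
n(HCl) left over = 3.65 × 10^-3 mol (1:1 ratio)
n(HCl) consumed by analyte = 7.34 × 10^-3 − 3.65 × 10^-3 = 3.69 × 10^-3 mol
From the 1:2 ratio, n(Na2CO3) = 1/2 × 3.69 × 10^-3 = 1.85 × 10^-3 mol
mass of Na2CO3 = 1.85 × 10^-3 × 105.99 = 0.196 g
% Na2CO3 = 0.196 / 0.393 × 100 = 49.8 %

49.8 %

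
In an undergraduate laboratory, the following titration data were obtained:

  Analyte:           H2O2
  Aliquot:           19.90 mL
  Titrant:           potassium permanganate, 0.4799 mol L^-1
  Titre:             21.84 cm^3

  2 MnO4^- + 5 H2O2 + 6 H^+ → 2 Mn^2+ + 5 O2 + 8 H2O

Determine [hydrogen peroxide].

1.317 mol/L

n(KMnO4) = 0.02184 L × 0.4799 mol/L = 0.01048 mol
From the 5:2 mole ratio, n(H2O2) = 5/2 × 0.01048 = 0.02620 mol
[H2O2] = 0.02620 mol / 0.01990 L = 1.317 mol/L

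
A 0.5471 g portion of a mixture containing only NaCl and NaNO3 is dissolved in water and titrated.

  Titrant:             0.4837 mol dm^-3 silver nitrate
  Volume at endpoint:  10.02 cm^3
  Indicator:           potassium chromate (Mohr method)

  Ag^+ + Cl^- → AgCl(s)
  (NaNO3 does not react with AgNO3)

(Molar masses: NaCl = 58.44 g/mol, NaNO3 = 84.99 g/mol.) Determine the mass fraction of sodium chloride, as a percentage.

n(AgNO3) = 0.01002 × 0.4837 = 4.847 × 10^-3 mol
Let x = n(NaCl), y = n(NaNO3).
Titrant: 1x = 4.847 × 10^-3;  mass: 58.44x + 84.99y = 0.5471
Solving, x = 4.847 × 10^-3 mol, y = 3.105 × 10^-3 mol
mass of NaCl = 4.847 × 10^-3 × 58.44 = 0.2832 g
% NaCl = 0.2832 / 0.5471 × 100 = 51.77 %

51.77 %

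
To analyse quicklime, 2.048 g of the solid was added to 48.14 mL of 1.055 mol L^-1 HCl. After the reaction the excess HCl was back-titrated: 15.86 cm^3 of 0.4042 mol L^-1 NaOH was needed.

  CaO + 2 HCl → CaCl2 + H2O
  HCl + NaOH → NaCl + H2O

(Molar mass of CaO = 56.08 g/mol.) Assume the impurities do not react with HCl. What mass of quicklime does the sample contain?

1.244 g

n(HCl) added = 0.04814 × 1.055 = 0.05079 mol
n(NaOH) used in back-titration = 0.01586 × 0.4042 = 6.411 × 10^-3 mol
n(HCl) left over = 6.411 × 10^-3 mol (1:1 ratio)
n(HCl) consumed by analyte = 0.05079 − 6.411 × 10^-3 = 0.04438 mol
From the 1:2 ratio, n(CaO) = 1/2 × 0.04438 = 0.02219 mol
mass of CaO = 0.02219 × 56.08 = 1.244 g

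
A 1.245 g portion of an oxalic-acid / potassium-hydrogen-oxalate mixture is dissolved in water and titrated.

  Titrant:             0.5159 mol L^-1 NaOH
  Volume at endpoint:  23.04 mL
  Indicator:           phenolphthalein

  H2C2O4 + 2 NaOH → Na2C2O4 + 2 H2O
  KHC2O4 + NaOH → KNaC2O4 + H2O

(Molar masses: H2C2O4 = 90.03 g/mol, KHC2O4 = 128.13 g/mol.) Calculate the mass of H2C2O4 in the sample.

0.1506 g

n(NaOH) = 0.02304 × 0.5159 = 0.01189 mol
Let x = n(H2C2O4), y = n(KHC2O4).
Titrant: 2x + 1y = 0.01189;  mass: 90.03x + 128.13y = 1.245
Solving, x = 1.672 × 10^-3 mol, y = 8.542 × 10^-3 mol
mass of H2C2O4 = 1.672 × 10^-3 × 90.03 = 0.1506 g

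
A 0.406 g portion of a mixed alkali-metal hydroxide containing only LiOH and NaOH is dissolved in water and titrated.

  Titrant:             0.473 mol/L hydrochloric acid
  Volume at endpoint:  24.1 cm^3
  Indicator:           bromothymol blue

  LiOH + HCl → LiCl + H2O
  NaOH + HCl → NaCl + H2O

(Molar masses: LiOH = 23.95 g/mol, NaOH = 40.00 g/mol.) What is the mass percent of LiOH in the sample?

n(HCl) = 0.0241 × 0.473 = 0.0114 mol
Let x = n(LiOH), y = n(NaOH).
Titrant: 1x + 1y = 0.0114;  mass: 23.95x + 40.00y = 0.406
Solving, x = 3.11 × 10^-3 mol, y = 8.29 × 10^-3 mol
mass of LiOH = 3.11 × 10^-3 × 23.95 = 0.0746 g
% LiOH = 0.0746 / 0.406 × 100 = 18.4 %

18.4 %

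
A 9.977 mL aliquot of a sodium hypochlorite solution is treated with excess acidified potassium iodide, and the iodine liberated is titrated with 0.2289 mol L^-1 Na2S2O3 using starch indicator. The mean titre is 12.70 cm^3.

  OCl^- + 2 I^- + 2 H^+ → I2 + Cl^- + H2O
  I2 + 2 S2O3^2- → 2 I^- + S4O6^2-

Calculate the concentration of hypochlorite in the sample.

n(S2O3^2-) = 0.01270 × 0.2289 = 2.907 × 10^-3 mol
n(I2) = n(S2O3^2-)/2 = 1.454 × 10^-3 mol
n(OCl^-) in the aliquot = 1.454 × 10^-3 mol (1:1 ratio)
[OCl^-] = 1.454 × 10^-3 / 0.009977 = 0.1457 mol/L

0.1457 mol/L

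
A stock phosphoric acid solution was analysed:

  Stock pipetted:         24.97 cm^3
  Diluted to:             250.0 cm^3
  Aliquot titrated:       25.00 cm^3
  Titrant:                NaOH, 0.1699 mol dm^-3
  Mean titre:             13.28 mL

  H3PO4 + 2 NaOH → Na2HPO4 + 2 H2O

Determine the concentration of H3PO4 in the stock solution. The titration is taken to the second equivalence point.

0.4518 mol/L

n(NaOH) = 0.01328 × 0.1699 = 2.256 × 10^-3 mol
From the 1:2 ratio, n(H3PO4) in the aliquot = 1/2 × 2.256 × 10^-3 = 1.128 × 10^-3 mol
[H3PO4]_dilute = 1.128 × 10^-3 / 0.02500 = 0.04513 mol/L
Dilution factor = 250.0 / 24.97 = 10.01
[H3PO4]_stock = 0.04513 × 10.01 = 0.4518 mol/L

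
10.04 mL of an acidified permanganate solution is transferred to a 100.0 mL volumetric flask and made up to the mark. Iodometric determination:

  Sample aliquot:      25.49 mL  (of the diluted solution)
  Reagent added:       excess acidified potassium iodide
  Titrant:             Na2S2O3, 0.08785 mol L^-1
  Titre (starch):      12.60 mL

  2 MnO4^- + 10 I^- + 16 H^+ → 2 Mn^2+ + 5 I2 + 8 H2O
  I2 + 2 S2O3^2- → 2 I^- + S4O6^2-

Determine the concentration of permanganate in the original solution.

n(S2O3^2-) = 0.01260 × 0.08785 = 1.107 × 10^-3 mol
n(I2) = n(S2O3^2-)/2 = 5.535 × 10^-4 mol
From the 2:5 ratio, n(MnO4^-) in the aliquot = 2/5 × 5.535 × 10^-4 = 2.214 × 10^-4 mol
[MnO4^-]_dilute = 2.214 × 10^-4 / 0.02549 = 0.008685 mol/L
[MnO4^-]_original = 0.008685 × 100.0/10.04 = 0.08650 mol/L

0.08650 mol/L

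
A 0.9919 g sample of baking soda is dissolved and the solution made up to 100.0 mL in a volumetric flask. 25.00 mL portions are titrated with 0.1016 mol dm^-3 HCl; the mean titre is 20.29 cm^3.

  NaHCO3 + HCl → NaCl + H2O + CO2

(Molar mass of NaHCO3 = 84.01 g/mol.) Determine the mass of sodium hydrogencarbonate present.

0.6927 g

n(HCl) per titration = 0.02029 × 0.1016 = 2.061 × 10^-3 mol
n(NaHCO3) in each aliquot = 2.061 × 10^-3 mol (1:1 ratio)
n(NaHCO3) in the whole flask = 2.061 × 10^-3 × 100.0/25.00 = 8.246 × 10^-3 mol
mass of NaHCO3 = 8.246 × 10^-3 × 84.01 = 0.6927 g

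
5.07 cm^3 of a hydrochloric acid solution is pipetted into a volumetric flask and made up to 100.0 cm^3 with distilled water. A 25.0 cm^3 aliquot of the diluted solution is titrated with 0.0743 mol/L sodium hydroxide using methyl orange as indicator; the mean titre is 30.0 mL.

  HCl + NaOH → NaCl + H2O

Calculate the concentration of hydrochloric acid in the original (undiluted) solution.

n(NaOH) = 0.0300 × 0.0743 = 2.23 × 10^-3 mol
n(HCl) in the aliquot = 2.23 × 10^-3 mol (1:1 ratio)
[HCl]_dilute = 2.23 × 10^-3 / 0.0250 = 0.0892 mol/L
Dilution factor = 100.0 / 5.07 = 19.72
[HCl]_stock = 0.0892 × 19.72 = 1.76 mol/L

1.76 mol/L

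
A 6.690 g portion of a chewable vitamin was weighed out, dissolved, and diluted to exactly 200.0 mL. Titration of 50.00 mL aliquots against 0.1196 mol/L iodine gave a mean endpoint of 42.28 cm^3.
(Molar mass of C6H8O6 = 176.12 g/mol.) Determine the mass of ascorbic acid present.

C6H8O6 + I2 → C6H6O6 + 2 HI
n(I2) per titration = 0.04228 × 0.1196 = 5.057 × 10^-3 mol
n(C6H8O6) in each aliquot = 5.057 × 10^-3 mol (1:1 ratio)
n(C6H8O6) in the whole flask = 5.057 × 10^-3 × 200.0/50.00 = 0.02023 mol
mass of C6H8O6 = 0.02023 × 176.12 = 3.562 g

3.562 g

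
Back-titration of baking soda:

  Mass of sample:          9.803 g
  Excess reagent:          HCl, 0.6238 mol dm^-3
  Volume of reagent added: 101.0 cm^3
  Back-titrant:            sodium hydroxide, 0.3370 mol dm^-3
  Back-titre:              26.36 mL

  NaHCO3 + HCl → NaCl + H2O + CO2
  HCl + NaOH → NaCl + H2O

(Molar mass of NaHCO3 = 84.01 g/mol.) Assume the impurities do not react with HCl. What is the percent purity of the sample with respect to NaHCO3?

n(HCl) added = 0.1010 × 0.6238 = 0.06300 mol
n(NaOH) used in back-titration = 0.02636 × 0.3370 = 8.883 × 10^-3 mol
n(HCl) left over = 8.883 × 10^-3 mol (1:1 ratio)
n(HCl) consumed by analyte = 0.06300 − 8.883 × 10^-3 = 0.05412 mol
n(NaHCO3) = 0.05412 mol (1:1 ratio)
mass of NaHCO3 = 0.05412 × 84.01 = 4.547 g
% NaHCO3 = 4.547 / 9.803 × 100 = 46.38 %

46.38 %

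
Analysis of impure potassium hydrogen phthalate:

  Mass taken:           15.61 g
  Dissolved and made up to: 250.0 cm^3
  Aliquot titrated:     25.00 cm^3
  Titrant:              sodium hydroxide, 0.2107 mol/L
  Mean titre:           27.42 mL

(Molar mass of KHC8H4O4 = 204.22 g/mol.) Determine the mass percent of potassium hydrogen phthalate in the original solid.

KHC8H4O4 + NaOH → KNaC8H4O4 + H2O
n(NaOH) per titration = 0.02742 × 0.2107 = 5.777 × 10^-3 mol
n(KHC8H4O4) in each aliquot = 5.777 × 10^-3 mol (1:1 ratio)
n(KHC8H4O4) in the whole flask = 5.777 × 10^-3 × 250.0/25.00 = 0.05777 mol
mass of KHC8H4O4 = 0.05777 × 204.22 = 11.80 g
% KHC8H4O4 = 11.80 / 15.61 × 100 = 75.58 %

75.58 %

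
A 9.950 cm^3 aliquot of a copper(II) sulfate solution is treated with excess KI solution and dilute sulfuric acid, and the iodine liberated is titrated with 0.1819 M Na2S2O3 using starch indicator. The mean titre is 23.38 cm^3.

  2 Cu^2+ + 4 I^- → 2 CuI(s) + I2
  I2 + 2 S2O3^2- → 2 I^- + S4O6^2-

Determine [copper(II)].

0.4274 M

n(S2O3^2-) = 0.02338 × 0.1819 = 4.253 × 10^-3 mol
n(I2) = n(S2O3^2-)/2 = 2.126 × 10^-3 mol
From the 2:1 ratio, n(Cu2+) in the aliquot = 2/1 × 2.126 × 10^-3 = 4.253 × 10^-3 mol
[Cu2+] = 4.253 × 10^-3 / 0.009950 = 0.4274 mol/L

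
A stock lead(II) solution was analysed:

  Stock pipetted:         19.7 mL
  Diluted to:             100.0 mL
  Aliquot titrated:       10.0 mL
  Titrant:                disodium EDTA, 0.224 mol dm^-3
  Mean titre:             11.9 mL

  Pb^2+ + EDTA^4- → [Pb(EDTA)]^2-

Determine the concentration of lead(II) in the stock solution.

n(EDTA) = 0.0119 × 0.224 = 2.67 × 10^-3 mol
n(Pb2+) in the aliquot = 2.67 × 10^-3 mol (1:1 ratio)
[Pb2+]_dilute = 2.67 × 10^-3 / 0.0100 = 0.267 mol/L
Dilution factor = 100.0 / 19.7 = 5.076
[Pb2+]_stock = 0.267 × 5.076 = 1.35 mol/L

1.35 mol/L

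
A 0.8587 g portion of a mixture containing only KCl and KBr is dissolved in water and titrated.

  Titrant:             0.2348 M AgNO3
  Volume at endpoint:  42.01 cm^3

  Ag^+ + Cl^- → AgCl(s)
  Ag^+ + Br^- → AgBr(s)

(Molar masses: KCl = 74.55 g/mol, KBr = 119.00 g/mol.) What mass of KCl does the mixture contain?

0.5285 g

n(AgNO3) = 0.04201 × 0.2348 = 9.864 × 10^-3 mol
Let x = n(KCl), y = n(KBr).
Titrant: 1x + 1y = 9.864 × 10^-3;  mass: 74.55x + 119.00y = 0.8587
Solving, x = 7.089 × 10^-3 mol, y = 2.775 × 10^-3 mol
mass of KCl = 7.089 × 10^-3 × 74.55 = 0.5285 g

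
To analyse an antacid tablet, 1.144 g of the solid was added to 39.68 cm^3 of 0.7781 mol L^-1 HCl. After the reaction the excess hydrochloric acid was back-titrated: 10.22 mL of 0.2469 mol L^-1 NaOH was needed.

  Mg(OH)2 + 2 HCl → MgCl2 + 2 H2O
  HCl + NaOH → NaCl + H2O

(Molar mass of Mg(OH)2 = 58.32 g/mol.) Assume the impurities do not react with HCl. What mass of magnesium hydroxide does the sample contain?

n(HCl) added = 0.03968 × 0.7781 = 0.03088 mol
n(NaOH) used in back-titration = 0.01022 × 0.2469 = 2.523 × 10^-3 mol
n(HCl) left over = 2.523 × 10^-3 mol (1:1 ratio)
n(HCl) consumed by analyte = 0.03088 − 2.523 × 10^-3 = 0.02835 mol
From the 1:2 ratio, n(Mg(OH)2) = 1/2 × 0.02835 = 0.01418 mol
mass of Mg(OH)2 = 0.01418 × 58.32 = 0.8267 g

0.8267 g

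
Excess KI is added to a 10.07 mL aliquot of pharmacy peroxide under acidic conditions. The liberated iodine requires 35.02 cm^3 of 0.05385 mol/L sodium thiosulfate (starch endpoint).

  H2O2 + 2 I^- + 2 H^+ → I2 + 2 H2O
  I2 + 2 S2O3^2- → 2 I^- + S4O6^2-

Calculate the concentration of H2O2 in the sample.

n(S2O3^2-) = 0.03502 × 0.05385 = 1.886 × 10^-3 mol
n(I2) = n(S2O3^2-)/2 = 9.429 × 10^-4 mol
n(H2O2) in the aliquot = 9.429 × 10^-4 mol (1:1 ratio)
[H2O2] = 9.429 × 10^-4 / 0.01007 = 0.09364 mol/L

0.09364 mol/L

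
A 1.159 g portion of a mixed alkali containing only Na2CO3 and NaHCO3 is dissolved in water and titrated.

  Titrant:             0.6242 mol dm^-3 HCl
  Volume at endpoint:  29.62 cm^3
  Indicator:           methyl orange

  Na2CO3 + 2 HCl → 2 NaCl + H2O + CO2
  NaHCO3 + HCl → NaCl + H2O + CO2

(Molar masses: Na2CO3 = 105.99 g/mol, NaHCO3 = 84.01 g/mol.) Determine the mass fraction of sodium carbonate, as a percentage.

n(HCl) = 0.02962 × 0.6242 = 0.01849 mol
Let x = n(Na2CO3), y = n(NaHCO3).
Titrant: 2x + 1y = 0.01849;  mass: 105.99x + 84.01y = 1.159
Solving, x = 6.356 × 10^-3 mol, y = 5.777 × 10^-3 mol
mass of Na2CO3 = 6.356 × 10^-3 × 105.99 = 0.6736 g
% Na2CO3 = 0.6736 / 1.159 × 100 = 58.12 %

58.12 %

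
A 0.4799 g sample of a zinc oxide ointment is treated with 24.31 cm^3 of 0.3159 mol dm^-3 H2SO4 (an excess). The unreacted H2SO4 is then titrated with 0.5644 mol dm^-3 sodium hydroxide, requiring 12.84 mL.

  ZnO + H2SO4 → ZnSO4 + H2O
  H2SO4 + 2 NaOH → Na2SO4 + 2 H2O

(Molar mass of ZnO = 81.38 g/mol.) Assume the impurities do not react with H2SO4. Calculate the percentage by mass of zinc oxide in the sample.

68.78 %

n(H2SO4) added = 0.02431 × 0.3159 = 7.680 × 10^-3 mol
n(NaOH) used in back-titration = 0.01284 × 0.5644 = 7.247 × 10^-3 mol
From the 1:2 ratio, n(H2SO4) left over = 1/2 × 7.247 × 10^-3 = 3.623 × 10^-3 mol
n(H2SO4) consumed by analyte = 7.680 × 10^-3 − 3.623 × 10^-3 = 4.056 × 10^-3 mol
n(ZnO) = 4.056 × 10^-3 mol (1:1 ratio)
mass of ZnO = 4.056 × 10^-3 × 81.38 = 0.3301 g
% ZnO = 0.3301 / 0.4799 × 100 = 68.78 %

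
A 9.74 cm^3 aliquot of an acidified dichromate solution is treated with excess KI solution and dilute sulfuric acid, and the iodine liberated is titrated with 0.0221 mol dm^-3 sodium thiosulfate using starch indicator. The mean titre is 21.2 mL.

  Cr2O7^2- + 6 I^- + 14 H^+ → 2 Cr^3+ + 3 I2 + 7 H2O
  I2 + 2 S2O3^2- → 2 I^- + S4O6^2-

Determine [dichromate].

n(S2O3^2-) = 0.0212 × 0.0221 = 4.69 × 10^-4 mol
n(I2) = n(S2O3^2-)/2 = 2.34 × 10^-4 mol
From the 1:3 ratio, n(Cr2O7^2-) in the aliquot = 1/3 × 2.34 × 10^-4 = 7.81 × 10^-5 mol
[Cr2O7^2-] = 7.81 × 10^-5 / 0.00974 = 0.00802 mol/L

0.00802 mol/L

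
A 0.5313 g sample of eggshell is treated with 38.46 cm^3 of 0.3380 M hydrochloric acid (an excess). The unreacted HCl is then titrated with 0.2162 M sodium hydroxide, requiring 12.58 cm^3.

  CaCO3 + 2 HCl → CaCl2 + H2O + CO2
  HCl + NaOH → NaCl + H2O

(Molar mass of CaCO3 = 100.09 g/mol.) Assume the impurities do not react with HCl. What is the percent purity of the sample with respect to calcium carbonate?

96.83 %

n(HCl) added = 0.03846 × 0.3380 = 0.01300 mol
n(NaOH) used in back-titration = 0.01258 × 0.2162 = 2.720 × 10^-3 mol
n(HCl) left over = 2.720 × 10^-3 mol (1:1 ratio)
n(HCl) consumed by analyte = 0.01300 − 2.720 × 10^-3 = 0.01028 mol
From the 1:2 ratio, n(CaCO3) = 1/2 × 0.01028 = 5.140 × 10^-3 mol
mass of CaCO3 = 5.140 × 10^-3 × 100.09 = 0.5144 g
% CaCO3 = 0.5144 / 0.5313 × 100 = 96.83 %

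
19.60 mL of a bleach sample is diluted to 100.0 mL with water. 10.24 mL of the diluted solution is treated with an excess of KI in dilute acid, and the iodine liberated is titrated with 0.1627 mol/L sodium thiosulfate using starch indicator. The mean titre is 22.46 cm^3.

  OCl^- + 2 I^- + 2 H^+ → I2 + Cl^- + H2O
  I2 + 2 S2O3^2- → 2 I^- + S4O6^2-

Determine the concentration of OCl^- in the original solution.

n(S2O3^2-) = 0.02246 × 0.1627 = 3.654 × 10^-3 mol
n(I2) = n(S2O3^2-)/2 = 1.827 × 10^-3 mol
n(OCl^-) in the aliquot = 1.827 × 10^-3 mol (1:1 ratio)
[OCl^-]_dilute = 1.827 × 10^-3 / 0.01024 = 0.1784 mol/L
[OCl^-]_original = 0.1784 × 100.0/19.60 = 0.9104 mol/L

0.9104 mol/L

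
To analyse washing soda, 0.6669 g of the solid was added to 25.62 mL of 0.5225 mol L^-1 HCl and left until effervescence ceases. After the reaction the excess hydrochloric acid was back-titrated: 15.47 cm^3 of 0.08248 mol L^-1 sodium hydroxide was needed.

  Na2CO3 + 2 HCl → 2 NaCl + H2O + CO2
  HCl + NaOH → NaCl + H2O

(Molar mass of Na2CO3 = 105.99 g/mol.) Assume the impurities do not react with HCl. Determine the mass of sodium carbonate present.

n(HCl) added = 0.02562 × 0.5225 = 0.01339 mol
n(NaOH) used in back-titration = 0.01547 × 0.08248 = 1.276 × 10^-3 mol
n(HCl) left over = 1.276 × 10^-3 mol (1:1 ratio)
n(HCl) consumed by analyte = 0.01339 − 1.276 × 10^-3 = 0.01211 mol
From the 1:2 ratio, n(Na2CO3) = 1/2 × 0.01211 = 6.055 × 10^-3 mol
mass of Na2CO3 = 6.055 × 10^-3 × 105.99 = 0.6418 g

0.6418 g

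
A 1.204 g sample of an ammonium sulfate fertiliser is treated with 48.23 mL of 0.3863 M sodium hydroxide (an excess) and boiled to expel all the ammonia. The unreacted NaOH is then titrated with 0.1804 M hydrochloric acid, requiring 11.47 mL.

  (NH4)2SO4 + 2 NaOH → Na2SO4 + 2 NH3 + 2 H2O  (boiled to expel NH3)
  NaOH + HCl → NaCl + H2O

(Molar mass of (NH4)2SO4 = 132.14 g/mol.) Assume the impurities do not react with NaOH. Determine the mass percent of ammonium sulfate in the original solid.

90.88 %

n(NaOH) added = 0.04823 × 0.3863 = 0.01863 mol
n(HCl) used in back-titration = 0.01147 × 0.1804 = 2.069 × 10^-3 mol
n(NaOH) left over = 2.069 × 10^-3 mol (1:1 ratio)
n(NaOH) consumed by analyte = 0.01863 − 2.069 × 10^-3 = 0.01656 mol
From the 1:2 ratio, n((NH4)2SO4) = 1/2 × 0.01656 = 8.281 × 10^-3 mol
mass of (NH4)2SO4 = 8.281 × 10^-3 × 132.14 = 1.094 g
% (NH4)2SO4 = 1.094 / 1.204 × 100 = 90.88 %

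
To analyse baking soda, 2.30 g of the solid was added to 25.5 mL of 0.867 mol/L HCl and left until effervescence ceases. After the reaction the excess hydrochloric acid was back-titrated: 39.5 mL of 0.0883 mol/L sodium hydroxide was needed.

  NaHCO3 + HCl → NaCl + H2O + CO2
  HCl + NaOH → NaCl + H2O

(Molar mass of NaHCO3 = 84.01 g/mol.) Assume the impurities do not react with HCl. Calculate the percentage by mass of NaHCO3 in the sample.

68.0 %

n(HCl) added = 0.0255 × 0.867 = 0.0221 mol
n(NaOH) used in back-titration = 0.0395 × 0.0883 = 3.49 × 10^-3 mol
n(HCl) left over = 3.49 × 10^-3 mol (1:1 ratio)
n(HCl) consumed by analyte = 0.0221 − 3.49 × 10^-3 = 0.0186 mol
n(NaHCO3) = 0.0186 mol (1:1 ratio)
mass of NaHCO3 = 0.0186 × 84.01 = 1.56 g
% NaHCO3 = 1.56 / 2.30 × 100 = 68.0 %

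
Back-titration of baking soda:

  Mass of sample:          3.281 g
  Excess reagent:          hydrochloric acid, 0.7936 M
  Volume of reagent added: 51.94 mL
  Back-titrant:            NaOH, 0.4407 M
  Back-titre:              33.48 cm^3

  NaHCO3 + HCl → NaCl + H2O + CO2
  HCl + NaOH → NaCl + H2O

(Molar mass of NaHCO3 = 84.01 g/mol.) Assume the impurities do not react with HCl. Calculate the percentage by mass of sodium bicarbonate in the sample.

67.76 %

n(HCl) added = 0.05194 × 0.7936 = 0.04122 mol
n(NaOH) used in back-titration = 0.03348 × 0.4407 = 0.01475 mol
n(HCl) left over = 0.01475 mol (1:1 ratio)
n(HCl) consumed by analyte = 0.04122 − 0.01475 = 0.02646 mol
n(NaHCO3) = 0.02646 mol (1:1 ratio)
mass of NaHCO3 = 0.02646 × 84.01 = 2.223 g
% NaHCO3 = 2.223 / 3.281 × 100 = 67.76 %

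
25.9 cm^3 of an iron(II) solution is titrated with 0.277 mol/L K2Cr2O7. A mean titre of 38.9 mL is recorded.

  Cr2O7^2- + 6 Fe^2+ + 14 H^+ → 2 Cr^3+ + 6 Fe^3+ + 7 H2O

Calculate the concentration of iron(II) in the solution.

n(K2Cr2O7) = 0.0389 L × 0.277 mol/L = 0.0108 mol
From the 6:1 mole ratio, n(Fe2+) = 6/1 × 0.0108 = 0.0647 mol
[Fe2+] = 0.0647 mol / 0.0259 L = 2.50 mol/L

2.50 mol/L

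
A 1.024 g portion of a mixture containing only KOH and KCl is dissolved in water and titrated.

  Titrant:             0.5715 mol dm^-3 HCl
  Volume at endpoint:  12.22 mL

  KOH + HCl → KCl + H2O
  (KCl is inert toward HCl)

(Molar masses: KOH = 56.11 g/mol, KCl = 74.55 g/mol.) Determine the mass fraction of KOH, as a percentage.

n(HCl) = 0.01222 × 0.5715 = 6.984 × 10^-3 mol
Let x = n(KOH), y = n(KCl).
Titrant: 1x = 6.984 × 10^-3;  mass: 56.11x + 74.55y = 1.024
Solving, x = 6.984 × 10^-3 mol, y = 8.479 × 10^-3 mol
mass of KOH = 6.984 × 10^-3 × 56.11 = 0.3919 g
% KOH = 0.3919 / 1.024 × 100 = 38.27 %

38.27 %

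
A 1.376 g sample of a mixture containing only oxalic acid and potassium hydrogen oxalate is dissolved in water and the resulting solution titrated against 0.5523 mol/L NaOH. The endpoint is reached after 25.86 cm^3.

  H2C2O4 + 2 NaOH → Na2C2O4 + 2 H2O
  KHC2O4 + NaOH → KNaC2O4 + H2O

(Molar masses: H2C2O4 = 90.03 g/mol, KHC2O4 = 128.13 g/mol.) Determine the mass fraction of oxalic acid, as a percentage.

n(NaOH) = 0.02586 × 0.5523 = 0.01428 mol
Let x = n(H2C2O4), y = n(KHC2O4).
Titrant: 2x + 1y = 0.01428;  mass: 90.03x + 128.13y = 1.376
Solving, x = 2.731 × 10^-3 mol, y = 8.820 × 10^-3 mol
mass of H2C2O4 = 2.731 × 10^-3 × 90.03 = 0.2459 g
% H2C2O4 = 0.2459 / 1.376 × 100 = 17.87 %

17.87 %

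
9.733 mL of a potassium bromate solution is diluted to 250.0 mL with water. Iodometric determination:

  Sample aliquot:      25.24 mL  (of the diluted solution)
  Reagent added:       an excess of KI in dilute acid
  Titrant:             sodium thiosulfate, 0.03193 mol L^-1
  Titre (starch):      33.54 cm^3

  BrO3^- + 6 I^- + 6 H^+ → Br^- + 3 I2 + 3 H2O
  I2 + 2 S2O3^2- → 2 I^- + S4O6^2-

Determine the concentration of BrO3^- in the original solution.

0.1816 mol/L

n(S2O3^2-) = 0.03354 × 0.03193 = 1.071 × 10^-3 mol
n(I2) = n(S2O3^2-)/2 = 5.355 × 10^-4 mol
From the 1:3 ratio, n(BrO3^-) in the aliquot = 1/3 × 5.355 × 10^-4 = 1.785 × 10^-4 mol
[BrO3^-]_dilute = 1.785 × 10^-4 / 0.02524 = 0.007072 mol/L
[BrO3^-]_original = 0.007072 × 250.0/9.733 = 0.1816 mol/L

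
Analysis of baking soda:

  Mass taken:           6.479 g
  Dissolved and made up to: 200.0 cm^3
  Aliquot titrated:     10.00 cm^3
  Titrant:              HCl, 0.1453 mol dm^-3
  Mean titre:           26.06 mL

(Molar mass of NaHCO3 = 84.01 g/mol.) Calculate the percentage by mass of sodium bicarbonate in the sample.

NaHCO3 + HCl → NaCl + H2O + CO2
n(HCl) per titration = 0.02606 × 0.1453 = 3.787 × 10^-3 mol
n(NaHCO3) in each aliquot = 3.787 × 10^-3 mol (1:1 ratio)
n(NaHCO3) in the whole flask = 3.787 × 10^-3 × 200.0/10.00 = 0.07573 mol
mass of NaHCO3 = 0.07573 × 84.01 = 6.362 g
% NaHCO3 = 6.362 / 6.479 × 100 = 98.20 %

98.20 %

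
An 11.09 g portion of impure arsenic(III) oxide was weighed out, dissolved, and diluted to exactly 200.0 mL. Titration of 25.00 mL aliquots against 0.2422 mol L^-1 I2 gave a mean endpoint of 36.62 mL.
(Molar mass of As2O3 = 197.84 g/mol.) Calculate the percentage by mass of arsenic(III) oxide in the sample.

63.29 %

As2O3 + 2 I2 + 2 H2O → As2O5 + 4 HI
n(I2) per titration = 0.03662 × 0.2422 = 8.869 × 10^-3 mol
From the 1:2 ratio, n(As2O3) in each aliquot = 1/2 × 8.869 × 10^-3 = 4.435 × 10^-3 mol
n(As2O3) in the whole flask = 4.435 × 10^-3 × 200.0/25.00 = 0.03548 mol
mass of As2O3 = 0.03548 × 197.84 = 7.019 g
% As2O3 = 7.019 / 11.09 × 100 = 63.29 %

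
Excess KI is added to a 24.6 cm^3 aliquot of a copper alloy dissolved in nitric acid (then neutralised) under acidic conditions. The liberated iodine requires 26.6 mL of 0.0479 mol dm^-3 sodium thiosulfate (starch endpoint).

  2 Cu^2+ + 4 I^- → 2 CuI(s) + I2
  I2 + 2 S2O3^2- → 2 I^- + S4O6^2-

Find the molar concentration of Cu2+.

0.0518 mol/L

n(S2O3^2-) = 0.0266 × 0.0479 = 1.27 × 10^-3 mol
n(I2) = n(S2O3^2-)/2 = 6.37 × 10^-4 mol
From the 2:1 ratio, n(Cu2+) in the aliquot = 2/1 × 6.37 × 10^-4 = 1.27 × 10^-3 mol
[Cu2+] = 1.27 × 10^-3 / 0.0246 = 0.0518 mol/L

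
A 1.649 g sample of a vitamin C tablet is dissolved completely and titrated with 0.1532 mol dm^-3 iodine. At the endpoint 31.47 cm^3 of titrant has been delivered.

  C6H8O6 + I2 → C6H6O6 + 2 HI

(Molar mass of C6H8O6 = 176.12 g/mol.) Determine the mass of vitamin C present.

0.8491 g

n(I2) = 0.03147 L × 0.1532 mol/L = 4.821 × 10^-3 mol
n(C6H8O6) = 4.821 × 10^-3 mol (1:1 ratio)
mass of C6H8O6 = 4.821 × 10^-3 × 176.12 g/mol = 0.8491 g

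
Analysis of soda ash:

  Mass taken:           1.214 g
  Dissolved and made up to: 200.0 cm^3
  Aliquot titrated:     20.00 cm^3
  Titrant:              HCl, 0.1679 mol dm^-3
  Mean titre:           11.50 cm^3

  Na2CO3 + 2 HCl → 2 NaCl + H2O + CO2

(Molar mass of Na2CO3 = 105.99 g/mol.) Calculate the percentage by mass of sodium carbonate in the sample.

84.29 %

n(HCl) per titration = 0.01150 × 0.1679 = 1.931 × 10^-3 mol
From the 1:2 ratio, n(Na2CO3) in each aliquot = 1/2 × 1.931 × 10^-3 = 9.654 × 10^-4 mol
n(Na2CO3) in the whole flask = 9.654 × 10^-4 × 200.0/20.00 = 9.654 × 10^-3 mol
mass of Na2CO3 = 9.654 × 10^-3 × 105.99 = 1.023 g
% Na2CO3 = 1.023 / 1.214 × 100 = 84.29 %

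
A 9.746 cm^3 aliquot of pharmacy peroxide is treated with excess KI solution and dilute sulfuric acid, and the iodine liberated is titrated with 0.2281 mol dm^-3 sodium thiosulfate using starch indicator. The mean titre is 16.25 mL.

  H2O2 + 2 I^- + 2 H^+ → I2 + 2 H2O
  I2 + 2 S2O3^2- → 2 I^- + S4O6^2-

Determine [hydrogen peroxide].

n(S2O3^2-) = 0.01625 × 0.2281 = 3.707 × 10^-3 mol
n(I2) = n(S2O3^2-)/2 = 1.853 × 10^-3 mol
n(H2O2) in the aliquot = 1.853 × 10^-3 mol (1:1 ratio)
[H2O2] = 1.853 × 10^-3 / 0.009746 = 0.1902 mol/L

0.1902 mol/L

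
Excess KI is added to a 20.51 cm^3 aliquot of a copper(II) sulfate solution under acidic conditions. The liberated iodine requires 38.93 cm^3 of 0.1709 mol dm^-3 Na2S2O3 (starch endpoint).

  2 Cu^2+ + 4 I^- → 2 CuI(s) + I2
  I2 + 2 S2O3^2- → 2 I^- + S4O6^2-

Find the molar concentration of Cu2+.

n(S2O3^2-) = 0.03893 × 0.1709 = 6.653 × 10^-3 mol
n(I2) = n(S2O3^2-)/2 = 3.327 × 10^-3 mol
From the 2:1 ratio, n(Cu2+) in the aliquot = 2/1 × 3.327 × 10^-3 = 6.653 × 10^-3 mol
[Cu2+] = 6.653 × 10^-3 / 0.02051 = 0.3244 mol/L

0.3244 mol/L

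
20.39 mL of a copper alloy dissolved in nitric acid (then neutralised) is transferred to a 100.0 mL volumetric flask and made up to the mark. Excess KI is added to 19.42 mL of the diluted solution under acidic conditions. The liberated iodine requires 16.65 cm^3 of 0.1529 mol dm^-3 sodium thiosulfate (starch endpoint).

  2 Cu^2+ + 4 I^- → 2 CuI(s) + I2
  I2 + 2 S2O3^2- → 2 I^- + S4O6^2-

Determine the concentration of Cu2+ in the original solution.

0.6429 mol/L

n(S2O3^2-) = 0.01665 × 0.1529 = 2.546 × 10^-3 mol
n(I2) = n(S2O3^2-)/2 = 1.273 × 10^-3 mol
From the 2:1 ratio, n(Cu2+) in the aliquot = 2/1 × 1.273 × 10^-3 = 2.546 × 10^-3 mol
[Cu2+]_dilute = 2.546 × 10^-3 / 0.01942 = 0.1311 mol/L
[Cu2+]_original = 0.1311 × 100.0/20.39 = 0.6429 mol/L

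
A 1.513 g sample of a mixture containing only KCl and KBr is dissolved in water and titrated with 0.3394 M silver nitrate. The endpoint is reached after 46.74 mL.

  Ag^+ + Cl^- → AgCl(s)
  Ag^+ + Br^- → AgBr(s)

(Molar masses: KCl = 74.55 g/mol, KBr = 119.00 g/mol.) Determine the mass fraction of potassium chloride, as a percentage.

n(AgNO3) = 0.04674 × 0.3394 = 0.01586 mol
Let x = n(KCl), y = n(KBr).
Titrant: 1x + 1y = 0.01586;  mass: 74.55x + 119.00y = 1.513
Solving, x = 8.431 × 10^-3 mol, y = 7.432 × 10^-3 mol
mass of KCl = 8.431 × 10^-3 × 74.55 = 0.6285 g
% KCl = 0.6285 / 1.513 × 100 = 41.54 %

41.54 %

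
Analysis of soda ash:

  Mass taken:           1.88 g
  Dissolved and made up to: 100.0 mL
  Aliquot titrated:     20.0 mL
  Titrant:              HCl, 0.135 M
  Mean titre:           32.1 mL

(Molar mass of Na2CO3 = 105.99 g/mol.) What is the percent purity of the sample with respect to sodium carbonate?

Na2CO3 + 2 HCl → 2 NaCl + H2O + CO2
n(HCl) per titration = 0.0321 × 0.135 = 4.33 × 10^-3 mol
From the 1:2 ratio, n(Na2CO3) in each aliquot = 1/2 × 4.33 × 10^-3 = 2.17 × 10^-3 mol
n(Na2CO3) in the whole flask = 2.17 × 10^-3 × 100.0/20.0 = 0.0108 mol
mass of Na2CO3 = 0.0108 × 105.99 = 1.15 g
% Na2CO3 = 1.15 / 1.88 × 100 = 61.1 %

61.1 %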